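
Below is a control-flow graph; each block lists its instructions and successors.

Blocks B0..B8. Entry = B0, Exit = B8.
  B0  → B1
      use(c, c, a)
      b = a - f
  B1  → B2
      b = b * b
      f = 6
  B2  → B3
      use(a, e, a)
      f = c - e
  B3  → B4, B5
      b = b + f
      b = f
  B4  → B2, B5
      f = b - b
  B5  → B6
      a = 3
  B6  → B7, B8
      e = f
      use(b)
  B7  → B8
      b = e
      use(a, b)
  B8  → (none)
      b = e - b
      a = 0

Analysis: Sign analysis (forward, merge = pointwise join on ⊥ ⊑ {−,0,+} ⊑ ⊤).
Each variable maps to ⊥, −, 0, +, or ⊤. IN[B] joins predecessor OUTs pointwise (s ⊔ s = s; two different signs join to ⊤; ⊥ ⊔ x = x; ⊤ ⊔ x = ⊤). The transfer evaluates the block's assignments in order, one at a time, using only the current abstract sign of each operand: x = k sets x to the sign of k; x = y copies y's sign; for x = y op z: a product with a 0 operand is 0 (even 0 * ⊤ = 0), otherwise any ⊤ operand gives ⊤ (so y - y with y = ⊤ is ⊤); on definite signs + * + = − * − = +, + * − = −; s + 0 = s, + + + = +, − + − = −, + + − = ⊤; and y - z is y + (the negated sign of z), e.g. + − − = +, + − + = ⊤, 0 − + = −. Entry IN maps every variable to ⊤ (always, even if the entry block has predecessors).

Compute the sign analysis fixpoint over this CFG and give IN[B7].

Answer: {a: +, b: ⊤, c: ⊤, d: ⊤, e: ⊤, f: ⊤}

Trace:
Per-block solution:
  B0:   IN=(all ⊤)   OUT=(all ⊤)
  B1:   IN=(all ⊤)   OUT={f:+; rest ⊤}
  B2:   IN=(all ⊤)   OUT=(all ⊤)
  B3:   IN=(all ⊤)   OUT=(all ⊤)
  B4:   IN=(all ⊤)   OUT=(all ⊤)
  B5:   IN=(all ⊤)   OUT={a:+; rest ⊤}
  B6:   IN={a:+; rest ⊤}   OUT={a:+; rest ⊤}
  B7:   IN={a:+; rest ⊤}   OUT={a:+; rest ⊤}
  B8:   IN={a:+; rest ⊤}   OUT={a:0; rest ⊤}

Merge at B7: IN[B7] = OUT[B6] = {a: +, b: ⊤, c: ⊤, d: ⊤, e: ⊤, f: ⊤}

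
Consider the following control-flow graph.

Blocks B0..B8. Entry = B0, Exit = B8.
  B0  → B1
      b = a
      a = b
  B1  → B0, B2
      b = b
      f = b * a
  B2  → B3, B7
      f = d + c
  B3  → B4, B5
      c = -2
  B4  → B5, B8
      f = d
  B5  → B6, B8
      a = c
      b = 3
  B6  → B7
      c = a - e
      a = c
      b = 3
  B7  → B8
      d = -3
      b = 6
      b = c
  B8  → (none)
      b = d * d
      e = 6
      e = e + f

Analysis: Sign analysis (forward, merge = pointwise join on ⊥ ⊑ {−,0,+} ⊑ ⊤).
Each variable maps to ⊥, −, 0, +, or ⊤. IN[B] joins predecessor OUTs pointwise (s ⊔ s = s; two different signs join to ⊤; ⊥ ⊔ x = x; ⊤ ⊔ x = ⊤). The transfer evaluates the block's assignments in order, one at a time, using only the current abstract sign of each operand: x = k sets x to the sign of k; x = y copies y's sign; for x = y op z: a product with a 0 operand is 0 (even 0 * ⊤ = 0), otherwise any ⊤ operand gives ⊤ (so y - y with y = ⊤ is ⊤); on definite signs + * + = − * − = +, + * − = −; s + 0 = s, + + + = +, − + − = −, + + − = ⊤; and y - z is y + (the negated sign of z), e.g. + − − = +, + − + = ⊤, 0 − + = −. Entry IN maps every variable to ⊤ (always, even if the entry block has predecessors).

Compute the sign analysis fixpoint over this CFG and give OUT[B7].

Answer: {a: ⊤, b: ⊤, c: ⊤, d: -, e: ⊤, f: ⊤}

Derivation:
Converged values:
  B0:  IN=(all ⊤)  OUT=(all ⊤)
  B1:  IN=(all ⊤)  OUT=(all ⊤)
  B2:  IN=(all ⊤)  OUT=(all ⊤)
  B3:  IN=(all ⊤)  OUT={c:-; rest ⊤}
  B4:  IN={c:-; rest ⊤}  OUT={c:-; rest ⊤}
  B5:  IN={c:-; rest ⊤}  OUT={a:-, b:+, c:-; rest ⊤}
  B6:  IN={a:-, b:+, c:-; rest ⊤}  OUT={b:+; rest ⊤}
  B7:  IN=(all ⊤)  OUT={d:-; rest ⊤}
  B8:  IN=(all ⊤)  OUT=(all ⊤)

Merge at B7: IN[B7] = OUT[B2] ⊔ OUT[B6] = {a: ⊤, b: ⊤, c: ⊤, d: ⊤, e: ⊤, f: ⊤}
Applying B7's transfer function to that IN value gives OUT[B7] (row B7 above).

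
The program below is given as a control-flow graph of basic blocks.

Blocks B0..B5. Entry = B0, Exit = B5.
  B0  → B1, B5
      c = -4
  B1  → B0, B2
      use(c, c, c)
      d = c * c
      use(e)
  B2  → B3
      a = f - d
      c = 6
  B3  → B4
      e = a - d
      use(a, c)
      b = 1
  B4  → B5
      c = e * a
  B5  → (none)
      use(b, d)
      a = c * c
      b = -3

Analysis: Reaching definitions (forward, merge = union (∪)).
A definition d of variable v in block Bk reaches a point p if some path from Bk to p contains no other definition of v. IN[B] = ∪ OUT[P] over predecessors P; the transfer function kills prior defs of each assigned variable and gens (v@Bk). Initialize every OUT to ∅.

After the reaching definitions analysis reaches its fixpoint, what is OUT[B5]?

Answer: {a@B5, b@B5, c@B0, c@B4, d@B1, e@B3}

Working:
Converged values:
  B0: | IN={c@B0, d@B1} | OUT={c@B0, d@B1}
  B1: | IN={c@B0, d@B1} | OUT={c@B0, d@B1}
  B2: | IN={c@B0, d@B1} | OUT={a@B2, c@B2, d@B1}
  B3: | IN={a@B2, c@B2, d@B1} | OUT={a@B2, b@B3, c@B2, d@B1, e@B3}
  B4: | IN={a@B2, b@B3, c@B2, d@B1, e@B3} | OUT={a@B2, b@B3, c@B4, d@B1, e@B3}
  B5: | IN={a@B2, b@B3, c@B0, c@B4, d@B1, e@B3} | OUT={a@B5, b@B5, c@B0, c@B4, d@B1, e@B3}

Merge at B5: IN[B5] = OUT[B0] ⊔ OUT[B4] = {a@B2, b@B3, c@B0, c@B4, d@B1, e@B3}
Applying B5's transfer function to that IN value gives OUT[B5] (row B5 above).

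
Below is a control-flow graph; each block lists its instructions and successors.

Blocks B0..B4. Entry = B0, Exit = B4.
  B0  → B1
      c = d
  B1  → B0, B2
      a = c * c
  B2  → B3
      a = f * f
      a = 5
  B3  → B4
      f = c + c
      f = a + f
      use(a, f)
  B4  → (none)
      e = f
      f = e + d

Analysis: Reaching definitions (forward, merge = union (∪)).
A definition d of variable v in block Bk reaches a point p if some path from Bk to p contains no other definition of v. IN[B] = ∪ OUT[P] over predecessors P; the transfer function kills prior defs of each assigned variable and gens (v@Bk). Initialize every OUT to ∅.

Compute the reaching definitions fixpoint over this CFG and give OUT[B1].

Answer: {a@B1, c@B0}

Derivation:
Per-block solution:
  B0:   IN={a@B1, c@B0}   OUT={a@B1, c@B0}
  B1:   IN={a@B1, c@B0}   OUT={a@B1, c@B0}
  B2:   IN={a@B1, c@B0}   OUT={a@B2, c@B0}
  B3:   IN={a@B2, c@B0}   OUT={a@B2, c@B0, f@B3}
  B4:   IN={a@B2, c@B0, f@B3}   OUT={a@B2, c@B0, e@B4, f@B4}

Merge at B1: IN[B1] = OUT[B0] = {a@B1, c@B0}
Applying B1's transfer function to that IN value gives OUT[B1] (row B1 above).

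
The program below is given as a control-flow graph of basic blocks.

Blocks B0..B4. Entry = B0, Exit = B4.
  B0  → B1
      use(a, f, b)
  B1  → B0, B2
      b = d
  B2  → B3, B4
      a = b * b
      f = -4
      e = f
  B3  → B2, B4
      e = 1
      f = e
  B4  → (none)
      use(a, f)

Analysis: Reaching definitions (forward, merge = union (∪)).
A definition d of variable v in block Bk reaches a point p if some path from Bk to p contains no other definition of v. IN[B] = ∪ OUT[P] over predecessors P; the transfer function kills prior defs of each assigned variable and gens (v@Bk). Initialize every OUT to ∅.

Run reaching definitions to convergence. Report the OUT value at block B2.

Converged values:
  B0:  IN={b@B1}  OUT={b@B1}
  B1:  IN={b@B1}  OUT={b@B1}
  B2:  IN={a@B2, b@B1, e@B3, f@B3}  OUT={a@B2, b@B1, e@B2, f@B2}
  B3:  IN={a@B2, b@B1, e@B2, f@B2}  OUT={a@B2, b@B1, e@B3, f@B3}
  B4:  IN={a@B2, b@B1, e@B2, e@B3, f@B2, f@B3}  OUT={a@B2, b@B1, e@B2, e@B3, f@B2, f@B3}

Merge at B2: IN[B2] = OUT[B1] ⊔ OUT[B3] = {a@B2, b@B1, e@B3, f@B3}
Applying B2's transfer function to that IN value gives OUT[B2] (row B2 above).

Answer: {a@B2, b@B1, e@B2, f@B2}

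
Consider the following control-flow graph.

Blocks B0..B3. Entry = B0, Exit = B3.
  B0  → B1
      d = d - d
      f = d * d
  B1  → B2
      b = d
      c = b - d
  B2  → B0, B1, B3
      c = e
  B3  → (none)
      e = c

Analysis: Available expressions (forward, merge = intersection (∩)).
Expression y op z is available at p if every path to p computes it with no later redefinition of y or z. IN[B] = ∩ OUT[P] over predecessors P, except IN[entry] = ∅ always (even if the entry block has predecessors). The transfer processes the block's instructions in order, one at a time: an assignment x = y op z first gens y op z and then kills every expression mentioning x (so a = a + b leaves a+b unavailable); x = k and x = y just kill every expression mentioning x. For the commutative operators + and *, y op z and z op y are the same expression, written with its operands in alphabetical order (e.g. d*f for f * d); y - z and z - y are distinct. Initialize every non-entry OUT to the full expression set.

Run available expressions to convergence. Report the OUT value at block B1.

Answer: {b-d, d*d}

Working:
Fixpoint table:
  B0:  IN={}  OUT={d*d}
  B1:  IN={d*d}  OUT={b-d, d*d}
  B2:  IN={b-d, d*d}  OUT={b-d, d*d}
  B3:  IN={b-d, d*d}  OUT={b-d, d*d}

Merge at B1: IN[B1] = OUT[B0] ∩ OUT[B2] = {d*d}
Applying B1's transfer function to that IN value gives OUT[B1] (row B1 above).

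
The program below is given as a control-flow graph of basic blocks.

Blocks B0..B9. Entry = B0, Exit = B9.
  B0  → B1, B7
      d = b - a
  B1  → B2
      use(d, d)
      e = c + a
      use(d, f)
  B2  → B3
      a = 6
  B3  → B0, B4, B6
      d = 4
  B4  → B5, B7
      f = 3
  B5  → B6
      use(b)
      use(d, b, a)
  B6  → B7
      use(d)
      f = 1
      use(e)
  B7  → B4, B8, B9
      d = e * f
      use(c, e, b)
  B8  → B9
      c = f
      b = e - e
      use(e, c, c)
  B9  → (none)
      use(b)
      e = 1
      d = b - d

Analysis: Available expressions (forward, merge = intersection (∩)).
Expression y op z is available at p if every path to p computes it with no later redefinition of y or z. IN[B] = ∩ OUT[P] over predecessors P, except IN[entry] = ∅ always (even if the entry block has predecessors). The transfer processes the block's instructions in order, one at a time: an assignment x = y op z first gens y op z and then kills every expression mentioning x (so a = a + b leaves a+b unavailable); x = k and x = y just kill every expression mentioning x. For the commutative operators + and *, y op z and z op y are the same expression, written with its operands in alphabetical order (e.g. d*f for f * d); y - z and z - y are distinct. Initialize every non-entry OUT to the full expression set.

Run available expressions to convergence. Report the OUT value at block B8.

Answer: {e*f, e-e}

Trace:
Fixpoint table:
  B0: | IN={} | OUT={b-a}
  B1: | IN={b-a} | OUT={a+c, b-a}
  B2: | IN={a+c, b-a} | OUT={}
  B3: | IN={} | OUT={}
  B4: | IN={} | OUT={}
  B5: | IN={} | OUT={}
  B6: | IN={} | OUT={}
  B7: | IN={} | OUT={e*f}
  B8: | IN={e*f} | OUT={e*f, e-e}
  B9: | IN={e*f} | OUT={}

Merge at B8: IN[B8] = OUT[B7] = {e*f}
Applying B8's transfer function to that IN value gives OUT[B8] (row B8 above).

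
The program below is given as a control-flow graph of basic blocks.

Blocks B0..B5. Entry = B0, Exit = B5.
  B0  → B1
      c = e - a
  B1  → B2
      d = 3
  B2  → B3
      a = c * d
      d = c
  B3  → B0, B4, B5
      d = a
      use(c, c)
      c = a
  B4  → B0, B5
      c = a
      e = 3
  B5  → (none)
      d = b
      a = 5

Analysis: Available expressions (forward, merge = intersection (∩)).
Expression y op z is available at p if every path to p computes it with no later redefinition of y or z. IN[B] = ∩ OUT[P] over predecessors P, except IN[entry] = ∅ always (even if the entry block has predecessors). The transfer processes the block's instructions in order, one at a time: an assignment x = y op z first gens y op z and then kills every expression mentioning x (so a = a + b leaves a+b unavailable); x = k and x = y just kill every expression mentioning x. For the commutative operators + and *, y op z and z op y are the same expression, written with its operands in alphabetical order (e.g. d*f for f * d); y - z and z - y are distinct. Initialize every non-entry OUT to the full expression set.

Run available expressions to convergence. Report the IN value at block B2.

Fixpoint table:
  B0:  IN={}  OUT={e-a}
  B1:  IN={e-a}  OUT={e-a}
  B2:  IN={e-a}  OUT={}
  B3:  IN={}  OUT={}
  B4:  IN={}  OUT={}
  B5:  IN={}  OUT={}

Merge at B2: IN[B2] = OUT[B1] = {e-a}

Answer: {e-a}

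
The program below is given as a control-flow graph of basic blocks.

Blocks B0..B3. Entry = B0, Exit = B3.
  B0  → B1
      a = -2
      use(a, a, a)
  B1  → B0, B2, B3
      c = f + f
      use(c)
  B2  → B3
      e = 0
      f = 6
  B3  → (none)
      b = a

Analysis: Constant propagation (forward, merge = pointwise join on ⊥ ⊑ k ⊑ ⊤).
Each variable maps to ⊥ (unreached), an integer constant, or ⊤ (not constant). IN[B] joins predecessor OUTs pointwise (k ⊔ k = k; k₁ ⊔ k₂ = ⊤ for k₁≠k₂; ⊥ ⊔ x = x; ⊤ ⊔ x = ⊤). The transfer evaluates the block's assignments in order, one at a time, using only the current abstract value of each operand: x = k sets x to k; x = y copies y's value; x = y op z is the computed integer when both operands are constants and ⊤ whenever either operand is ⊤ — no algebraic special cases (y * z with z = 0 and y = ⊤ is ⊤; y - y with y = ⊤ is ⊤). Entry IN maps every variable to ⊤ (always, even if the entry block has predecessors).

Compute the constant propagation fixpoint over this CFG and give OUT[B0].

Answer: {a: -2, b: ⊤, c: ⊤, d: ⊤, e: ⊤, f: ⊤}

Working:
Per-block solution:
  B0:  IN=(all ⊤)  OUT={a:-2; rest ⊤}
  B1:  IN={a:-2; rest ⊤}  OUT={a:-2; rest ⊤}
  B2:  IN={a:-2; rest ⊤}  OUT={a:-2, e:0, f:6; rest ⊤}
  B3:  IN={a:-2; rest ⊤}  OUT={a:-2, b:-2; rest ⊤}

Merge at B0 (entry node, so the boundary value (all ⊤) is joined with the incoming edge(s)): IN[B0] = (all ⊤) ⊔ OUT[B1] = {a: ⊤, b: ⊤, c: ⊤, d: ⊤, e: ⊤, f: ⊤}
Applying B0's transfer function to that IN value gives OUT[B0] (row B0 above).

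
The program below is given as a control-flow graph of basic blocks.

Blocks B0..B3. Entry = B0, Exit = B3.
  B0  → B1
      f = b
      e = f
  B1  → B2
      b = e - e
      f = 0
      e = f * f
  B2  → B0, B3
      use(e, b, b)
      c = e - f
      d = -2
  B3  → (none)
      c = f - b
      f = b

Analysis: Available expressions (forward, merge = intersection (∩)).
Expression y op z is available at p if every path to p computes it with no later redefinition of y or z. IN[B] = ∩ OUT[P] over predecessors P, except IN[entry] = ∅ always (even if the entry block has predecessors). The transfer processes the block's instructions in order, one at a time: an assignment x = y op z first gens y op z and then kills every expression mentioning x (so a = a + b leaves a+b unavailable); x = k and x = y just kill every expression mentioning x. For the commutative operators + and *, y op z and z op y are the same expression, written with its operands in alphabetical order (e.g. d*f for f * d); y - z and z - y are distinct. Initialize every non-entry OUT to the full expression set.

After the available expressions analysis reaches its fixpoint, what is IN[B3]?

Answer: {e-f, f*f}

Working:
Fixpoint table:
  B0:  IN={}  OUT={}
  B1:  IN={}  OUT={f*f}
  B2:  IN={f*f}  OUT={e-f, f*f}
  B3:  IN={e-f, f*f}  OUT={}

Merge at B3: IN[B3] = OUT[B2] = {e-f, f*f}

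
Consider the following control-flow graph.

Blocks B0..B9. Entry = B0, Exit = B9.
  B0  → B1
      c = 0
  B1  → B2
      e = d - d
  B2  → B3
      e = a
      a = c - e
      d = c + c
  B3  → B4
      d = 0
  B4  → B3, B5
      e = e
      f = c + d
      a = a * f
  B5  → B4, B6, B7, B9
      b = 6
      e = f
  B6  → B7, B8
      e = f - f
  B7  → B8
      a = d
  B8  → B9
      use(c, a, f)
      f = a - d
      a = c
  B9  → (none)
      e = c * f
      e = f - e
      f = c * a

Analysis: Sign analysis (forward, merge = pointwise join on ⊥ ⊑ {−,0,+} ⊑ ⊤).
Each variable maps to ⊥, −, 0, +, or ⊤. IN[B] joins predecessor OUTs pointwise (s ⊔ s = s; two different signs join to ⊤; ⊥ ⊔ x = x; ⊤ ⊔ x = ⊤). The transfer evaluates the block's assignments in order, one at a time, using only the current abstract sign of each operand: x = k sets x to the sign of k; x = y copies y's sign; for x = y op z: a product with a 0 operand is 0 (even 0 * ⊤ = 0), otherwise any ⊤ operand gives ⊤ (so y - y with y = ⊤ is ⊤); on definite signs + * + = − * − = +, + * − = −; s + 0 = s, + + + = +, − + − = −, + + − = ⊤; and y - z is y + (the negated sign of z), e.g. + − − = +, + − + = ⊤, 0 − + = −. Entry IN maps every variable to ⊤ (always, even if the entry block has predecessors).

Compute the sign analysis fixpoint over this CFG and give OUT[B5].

Answer: {a: 0, b: +, c: 0, d: 0, e: 0, f: 0}

Derivation:
Converged values:
  B0:   IN=(all ⊤)   OUT={c:0; rest ⊤}
  B1:   IN={c:0; rest ⊤}   OUT={c:0; rest ⊤}
  B2:   IN={c:0; rest ⊤}   OUT={c:0, d:0; rest ⊤}
  B3:   IN={c:0, d:0; rest ⊤}   OUT={c:0, d:0; rest ⊤}
  B4:   IN={c:0, d:0; rest ⊤}   OUT={a:0, c:0, d:0, f:0; rest ⊤}
  B5:   IN={a:0, c:0, d:0, f:0; rest ⊤}   OUT={a:0, b:+, c:0, d:0, e:0, f:0; rest ⊤}
  B6:   IN={a:0, b:+, c:0, d:0, e:0, f:0; rest ⊤}   OUT={a:0, b:+, c:0, d:0, e:0, f:0; rest ⊤}
  B7:   IN={a:0, b:+, c:0, d:0, e:0, f:0; rest ⊤}   OUT={a:0, b:+, c:0, d:0, e:0, f:0; rest ⊤}
  B8:   IN={a:0, b:+, c:0, d:0, e:0, f:0; rest ⊤}   OUT={a:0, b:+, c:0, d:0, e:0, f:0; rest ⊤}
  B9:   IN={a:0, b:+, c:0, d:0, e:0, f:0; rest ⊤}   OUT={a:0, b:+, c:0, d:0, e:0, f:0; rest ⊤}

Merge at B5: IN[B5] = OUT[B4] = {a: 0, b: ⊤, c: 0, d: 0, e: ⊤, f: 0}
Applying B5's transfer function to that IN value gives OUT[B5] (row B5 above).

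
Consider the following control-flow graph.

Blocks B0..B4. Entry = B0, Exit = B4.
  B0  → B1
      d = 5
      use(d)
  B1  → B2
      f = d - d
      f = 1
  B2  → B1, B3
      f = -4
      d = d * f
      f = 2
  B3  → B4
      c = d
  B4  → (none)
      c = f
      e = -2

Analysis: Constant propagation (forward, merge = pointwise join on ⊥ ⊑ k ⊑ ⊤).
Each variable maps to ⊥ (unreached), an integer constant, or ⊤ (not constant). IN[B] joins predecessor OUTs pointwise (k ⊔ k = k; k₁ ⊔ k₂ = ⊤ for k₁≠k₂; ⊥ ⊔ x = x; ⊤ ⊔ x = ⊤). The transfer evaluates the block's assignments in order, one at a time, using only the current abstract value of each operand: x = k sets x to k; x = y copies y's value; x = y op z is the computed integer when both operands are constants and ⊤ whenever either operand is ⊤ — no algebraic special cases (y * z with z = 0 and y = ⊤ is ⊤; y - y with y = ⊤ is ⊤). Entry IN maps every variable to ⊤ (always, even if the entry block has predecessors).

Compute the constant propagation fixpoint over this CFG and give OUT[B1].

Fixpoint table:
  B0:   IN=(all ⊤)   OUT={d:5; rest ⊤}
  B1:   IN=(all ⊤)   OUT={f:1; rest ⊤}
  B2:   IN={f:1; rest ⊤}   OUT={f:2; rest ⊤}
  B3:   IN={f:2; rest ⊤}   OUT={f:2; rest ⊤}
  B4:   IN={f:2; rest ⊤}   OUT={c:2, e:-2, f:2; rest ⊤}

Merge at B1: IN[B1] = OUT[B0] ⊔ OUT[B2] = {a: ⊤, b: ⊤, c: ⊤, d: ⊤, e: ⊤, f: ⊤}
Applying B1's transfer function to that IN value gives OUT[B1] (row B1 above).

Answer: {a: ⊤, b: ⊤, c: ⊤, d: ⊤, e: ⊤, f: 1}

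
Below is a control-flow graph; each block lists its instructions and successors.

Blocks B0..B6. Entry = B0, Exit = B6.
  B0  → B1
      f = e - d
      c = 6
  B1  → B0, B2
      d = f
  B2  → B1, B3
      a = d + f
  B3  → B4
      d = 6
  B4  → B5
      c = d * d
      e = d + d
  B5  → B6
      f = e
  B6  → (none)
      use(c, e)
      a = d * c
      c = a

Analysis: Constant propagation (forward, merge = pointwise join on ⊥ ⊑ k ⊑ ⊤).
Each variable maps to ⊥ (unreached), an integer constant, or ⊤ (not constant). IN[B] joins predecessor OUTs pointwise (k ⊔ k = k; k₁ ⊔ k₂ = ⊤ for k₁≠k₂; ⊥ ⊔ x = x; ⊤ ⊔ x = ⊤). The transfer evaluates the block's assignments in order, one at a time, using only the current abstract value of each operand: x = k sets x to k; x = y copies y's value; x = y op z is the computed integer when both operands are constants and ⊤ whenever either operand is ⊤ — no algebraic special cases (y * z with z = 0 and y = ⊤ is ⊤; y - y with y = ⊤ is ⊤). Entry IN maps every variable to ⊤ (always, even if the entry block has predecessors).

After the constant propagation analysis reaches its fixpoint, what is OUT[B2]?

Answer: {a: ⊤, b: ⊤, c: 6, d: ⊤, e: ⊤, f: ⊤}

Derivation:
Converged values:
  B0: | IN=(all ⊤) | OUT={c:6; rest ⊤}
  B1: | IN={c:6; rest ⊤} | OUT={c:6; rest ⊤}
  B2: | IN={c:6; rest ⊤} | OUT={c:6; rest ⊤}
  B3: | IN={c:6; rest ⊤} | OUT={c:6, d:6; rest ⊤}
  B4: | IN={c:6, d:6; rest ⊤} | OUT={c:36, d:6, e:12; rest ⊤}
  B5: | IN={c:36, d:6, e:12; rest ⊤} | OUT={c:36, d:6, e:12, f:12; rest ⊤}
  B6: | IN={c:36, d:6, e:12, f:12; rest ⊤} | OUT={a:216, c:216, d:6, e:12, f:12; rest ⊤}

Merge at B2: IN[B2] = OUT[B1] = {a: ⊤, b: ⊤, c: 6, d: ⊤, e: ⊤, f: ⊤}
Applying B2's transfer function to that IN value gives OUT[B2] (row B2 above).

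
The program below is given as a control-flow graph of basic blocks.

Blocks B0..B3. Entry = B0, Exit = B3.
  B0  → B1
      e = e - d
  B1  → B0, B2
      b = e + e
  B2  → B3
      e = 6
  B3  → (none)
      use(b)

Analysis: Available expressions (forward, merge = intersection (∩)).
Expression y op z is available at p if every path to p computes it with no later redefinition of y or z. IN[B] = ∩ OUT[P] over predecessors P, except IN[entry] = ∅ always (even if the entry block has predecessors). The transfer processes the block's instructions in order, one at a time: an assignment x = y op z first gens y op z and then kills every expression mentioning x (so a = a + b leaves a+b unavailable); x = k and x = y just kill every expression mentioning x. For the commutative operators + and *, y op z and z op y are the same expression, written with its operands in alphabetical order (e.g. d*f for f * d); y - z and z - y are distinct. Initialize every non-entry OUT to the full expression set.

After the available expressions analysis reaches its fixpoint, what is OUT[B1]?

Converged values:
  B0:  IN={}  OUT={}
  B1:  IN={}  OUT={e+e}
  B2:  IN={e+e}  OUT={}
  B3:  IN={}  OUT={}

Merge at B1: IN[B1] = OUT[B0] = {}
Applying B1's transfer function to that IN value gives OUT[B1] (row B1 above).

Answer: {e+e}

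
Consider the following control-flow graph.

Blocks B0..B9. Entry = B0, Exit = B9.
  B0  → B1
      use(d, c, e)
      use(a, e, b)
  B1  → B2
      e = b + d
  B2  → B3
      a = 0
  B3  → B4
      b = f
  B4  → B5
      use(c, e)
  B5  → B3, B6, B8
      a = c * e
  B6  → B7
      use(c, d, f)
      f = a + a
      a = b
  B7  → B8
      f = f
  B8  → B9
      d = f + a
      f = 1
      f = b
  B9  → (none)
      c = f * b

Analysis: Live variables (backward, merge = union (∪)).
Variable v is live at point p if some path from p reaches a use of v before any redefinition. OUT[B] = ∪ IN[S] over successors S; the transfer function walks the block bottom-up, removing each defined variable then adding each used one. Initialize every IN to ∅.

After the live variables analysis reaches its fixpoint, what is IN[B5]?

Per-block solution:
  B0:   IN={a, b, c, d, e, f}   OUT={b, c, d, f}
  B1:   IN={b, c, d, f}   OUT={c, d, e, f}
  B2:   IN={c, d, e, f}   OUT={c, d, e, f}
  B3:   IN={c, d, e, f}   OUT={b, c, d, e, f}
  B4:   IN={b, c, d, e, f}   OUT={b, c, d, e, f}
  B5:   IN={b, c, d, e, f}   OUT={a, b, c, d, e, f}
  B6:   IN={a, b, c, d, f}   OUT={a, b, f}
  B7:   IN={a, b, f}   OUT={a, b, f}
  B8:   IN={a, b, f}   OUT={b, f}
  B9:   IN={b, f}   OUT={}

Merge at B5: OUT[B5] = IN[B3] ⊔ IN[B6] ⊔ IN[B8] = {a, b, c, d, e, f}
Applying B5's transfer function to that OUT value gives IN[B5] (row B5 above).

Answer: {b, c, d, e, f}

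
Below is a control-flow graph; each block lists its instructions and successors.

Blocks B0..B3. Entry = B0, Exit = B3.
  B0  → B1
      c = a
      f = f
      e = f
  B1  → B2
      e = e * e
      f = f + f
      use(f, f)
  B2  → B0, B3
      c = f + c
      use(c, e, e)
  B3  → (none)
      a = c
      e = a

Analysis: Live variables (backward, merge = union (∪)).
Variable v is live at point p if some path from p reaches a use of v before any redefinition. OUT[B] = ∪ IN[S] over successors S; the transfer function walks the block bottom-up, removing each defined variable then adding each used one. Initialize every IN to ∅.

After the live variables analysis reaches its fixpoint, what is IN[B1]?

Fixpoint table:
  B0:  IN={a, f}  OUT={a, c, e, f}
  B1:  IN={a, c, e, f}  OUT={a, c, e, f}
  B2:  IN={a, c, e, f}  OUT={a, c, f}
  B3:  IN={c}  OUT={}

Merge at B1: OUT[B1] = IN[B2] = {a, c, e, f}
Applying B1's transfer function to that OUT value gives IN[B1] (row B1 above).

Answer: {a, c, e, f}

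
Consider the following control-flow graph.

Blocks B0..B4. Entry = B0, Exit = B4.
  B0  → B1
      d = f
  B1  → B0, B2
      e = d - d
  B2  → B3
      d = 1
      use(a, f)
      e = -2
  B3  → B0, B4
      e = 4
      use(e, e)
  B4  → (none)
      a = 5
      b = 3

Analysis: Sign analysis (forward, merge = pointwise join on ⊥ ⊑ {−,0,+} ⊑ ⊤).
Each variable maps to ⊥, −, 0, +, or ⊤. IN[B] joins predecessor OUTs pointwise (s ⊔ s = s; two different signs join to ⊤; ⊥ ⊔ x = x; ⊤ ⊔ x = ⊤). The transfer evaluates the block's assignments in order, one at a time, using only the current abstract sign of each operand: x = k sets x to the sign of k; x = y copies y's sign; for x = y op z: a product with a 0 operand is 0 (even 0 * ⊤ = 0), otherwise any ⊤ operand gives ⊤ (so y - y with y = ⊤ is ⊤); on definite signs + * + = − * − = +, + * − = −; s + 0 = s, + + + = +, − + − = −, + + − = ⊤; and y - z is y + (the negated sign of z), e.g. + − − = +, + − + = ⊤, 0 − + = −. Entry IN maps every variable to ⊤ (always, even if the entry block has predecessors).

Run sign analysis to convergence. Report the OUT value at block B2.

Answer: {a: ⊤, b: ⊤, c: ⊤, d: +, e: -, f: ⊤}

Working:
Per-block solution:
  B0:  IN=(all ⊤)  OUT=(all ⊤)
  B1:  IN=(all ⊤)  OUT=(all ⊤)
  B2:  IN=(all ⊤)  OUT={d:+, e:-; rest ⊤}
  B3:  IN={d:+, e:-; rest ⊤}  OUT={d:+, e:+; rest ⊤}
  B4:  IN={d:+, e:+; rest ⊤}  OUT={a:+, b:+, d:+, e:+; rest ⊤}

Merge at B2: IN[B2] = OUT[B1] = {a: ⊤, b: ⊤, c: ⊤, d: ⊤, e: ⊤, f: ⊤}
Applying B2's transfer function to that IN value gives OUT[B2] (row B2 above).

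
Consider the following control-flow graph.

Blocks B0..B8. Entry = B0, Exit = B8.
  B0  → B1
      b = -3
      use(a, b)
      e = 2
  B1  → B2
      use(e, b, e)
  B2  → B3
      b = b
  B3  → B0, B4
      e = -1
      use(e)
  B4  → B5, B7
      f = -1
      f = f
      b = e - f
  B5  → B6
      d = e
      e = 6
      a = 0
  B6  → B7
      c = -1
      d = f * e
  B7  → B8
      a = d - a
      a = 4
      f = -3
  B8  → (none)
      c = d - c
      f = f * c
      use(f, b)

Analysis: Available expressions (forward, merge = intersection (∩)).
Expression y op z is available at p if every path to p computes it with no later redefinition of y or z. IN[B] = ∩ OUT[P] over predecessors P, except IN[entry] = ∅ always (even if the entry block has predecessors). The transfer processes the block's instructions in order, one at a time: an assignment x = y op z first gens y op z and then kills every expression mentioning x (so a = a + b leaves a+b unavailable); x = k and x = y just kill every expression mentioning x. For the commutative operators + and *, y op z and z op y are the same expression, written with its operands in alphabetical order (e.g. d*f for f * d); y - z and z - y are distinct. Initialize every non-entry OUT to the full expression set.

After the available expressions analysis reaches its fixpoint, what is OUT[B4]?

Converged values:
  B0:   IN={}   OUT={}
  B1:   IN={}   OUT={}
  B2:   IN={}   OUT={}
  B3:   IN={}   OUT={}
  B4:   IN={}   OUT={e-f}
  B5:   IN={e-f}   OUT={}
  B6:   IN={}   OUT={e*f}
  B7:   IN={}   OUT={}
  B8:   IN={}   OUT={}

Merge at B4: IN[B4] = OUT[B3] = {}
Applying B4's transfer function to that IN value gives OUT[B4] (row B4 above).

Answer: {e-f}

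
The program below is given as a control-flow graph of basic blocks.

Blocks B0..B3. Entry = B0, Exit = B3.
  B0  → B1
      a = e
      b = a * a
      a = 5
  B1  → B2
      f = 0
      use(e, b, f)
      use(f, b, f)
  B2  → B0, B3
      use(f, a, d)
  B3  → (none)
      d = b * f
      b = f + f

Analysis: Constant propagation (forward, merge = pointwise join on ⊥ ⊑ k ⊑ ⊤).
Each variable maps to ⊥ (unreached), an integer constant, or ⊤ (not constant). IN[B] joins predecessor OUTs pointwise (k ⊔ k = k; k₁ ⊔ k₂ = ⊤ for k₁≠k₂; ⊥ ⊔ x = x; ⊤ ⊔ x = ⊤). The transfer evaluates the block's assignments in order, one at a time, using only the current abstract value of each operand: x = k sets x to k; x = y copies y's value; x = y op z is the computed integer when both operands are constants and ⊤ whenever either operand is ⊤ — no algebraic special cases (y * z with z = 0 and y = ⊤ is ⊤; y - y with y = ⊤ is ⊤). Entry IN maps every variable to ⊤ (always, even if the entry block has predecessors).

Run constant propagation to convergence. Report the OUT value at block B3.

Fixpoint table:
  B0: | IN=(all ⊤) | OUT={a:5; rest ⊤}
  B1: | IN={a:5; rest ⊤} | OUT={a:5, f:0; rest ⊤}
  B2: | IN={a:5, f:0; rest ⊤} | OUT={a:5, f:0; rest ⊤}
  B3: | IN={a:5, f:0; rest ⊤} | OUT={a:5, b:0, f:0; rest ⊤}

Merge at B3: IN[B3] = OUT[B2] = {a: 5, b: ⊤, c: ⊤, d: ⊤, e: ⊤, f: 0}
Applying B3's transfer function to that IN value gives OUT[B3] (row B3 above).

Answer: {a: 5, b: 0, c: ⊤, d: ⊤, e: ⊤, f: 0}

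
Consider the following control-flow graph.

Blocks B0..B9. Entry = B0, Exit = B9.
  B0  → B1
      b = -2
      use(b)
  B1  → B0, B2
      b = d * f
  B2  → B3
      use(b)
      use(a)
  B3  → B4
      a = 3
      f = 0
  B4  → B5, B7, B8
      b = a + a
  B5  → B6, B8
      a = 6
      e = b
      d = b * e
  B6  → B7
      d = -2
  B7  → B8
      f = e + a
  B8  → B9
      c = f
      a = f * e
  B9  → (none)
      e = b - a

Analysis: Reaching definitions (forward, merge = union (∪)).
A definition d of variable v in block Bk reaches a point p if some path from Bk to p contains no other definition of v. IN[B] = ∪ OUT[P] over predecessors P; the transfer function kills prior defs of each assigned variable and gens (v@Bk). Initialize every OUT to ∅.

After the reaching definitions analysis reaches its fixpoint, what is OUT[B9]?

Answer: {a@B8, b@B4, c@B8, d@B5, d@B6, e@B9, f@B3, f@B7}

Working:
Converged values:
  B0:   IN={b@B1}   OUT={b@B0}
  B1:   IN={b@B0}   OUT={b@B1}
  B2:   IN={b@B1}   OUT={b@B1}
  B3:   IN={b@B1}   OUT={a@B3, b@B1, f@B3}
  B4:   IN={a@B3, b@B1, f@B3}   OUT={a@B3, b@B4, f@B3}
  B5:   IN={a@B3, b@B4, f@B3}   OUT={a@B5, b@B4, d@B5, e@B5, f@B3}
  B6:   IN={a@B5, b@B4, d@B5, e@B5, f@B3}   OUT={a@B5, b@B4, d@B6, e@B5, f@B3}
  B7:   IN={a@B3, a@B5, b@B4, d@B6, e@B5, f@B3}   OUT={a@B3, a@B5, b@B4, d@B6, e@B5, f@B7}
  B8:   IN={a@B3, a@B5, b@B4, d@B5, d@B6, e@B5, f@B3, f@B7}   OUT={a@B8, b@B4, c@B8, d@B5, d@B6, e@B5, f@B3, f@B7}
  B9:   IN={a@B8, b@B4, c@B8, d@B5, d@B6, e@B5, f@B3, f@B7}   OUT={a@B8, b@B4, c@B8, d@B5, d@B6, e@B9, f@B3, f@B7}

Merge at B9: IN[B9] = OUT[B8] = {a@B8, b@B4, c@B8, d@B5, d@B6, e@B5, f@B3, f@B7}
Applying B9's transfer function to that IN value gives OUT[B9] (row B9 above).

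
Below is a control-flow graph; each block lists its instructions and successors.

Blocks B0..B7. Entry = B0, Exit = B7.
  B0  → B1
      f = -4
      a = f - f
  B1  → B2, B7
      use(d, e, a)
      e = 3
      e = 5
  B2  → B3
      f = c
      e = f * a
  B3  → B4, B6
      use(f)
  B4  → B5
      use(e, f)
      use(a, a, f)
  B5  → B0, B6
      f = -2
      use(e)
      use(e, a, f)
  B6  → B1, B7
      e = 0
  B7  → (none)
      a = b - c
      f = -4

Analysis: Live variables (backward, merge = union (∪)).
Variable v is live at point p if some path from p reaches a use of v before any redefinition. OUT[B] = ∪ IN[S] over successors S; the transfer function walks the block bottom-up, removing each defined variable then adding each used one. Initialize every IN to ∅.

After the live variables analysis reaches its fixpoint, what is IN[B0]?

Answer: {b, c, d, e}

Derivation:
Converged values:
  B0: | IN={b, c, d, e} | OUT={a, b, c, d, e}
  B1: | IN={a, b, c, d, e} | OUT={a, b, c, d}
  B2: | IN={a, b, c, d} | OUT={a, b, c, d, e, f}
  B3: | IN={a, b, c, d, e, f} | OUT={a, b, c, d, e, f}
  B4: | IN={a, b, c, d, e, f} | OUT={a, b, c, d, e}
  B5: | IN={a, b, c, d, e} | OUT={a, b, c, d, e}
  B6: | IN={a, b, c, d} | OUT={a, b, c, d, e}
  B7: | IN={b, c} | OUT={}

Merge at B0: OUT[B0] = IN[B1] = {a, b, c, d, e}
Applying B0's transfer function to that OUT value gives IN[B0] (row B0 above).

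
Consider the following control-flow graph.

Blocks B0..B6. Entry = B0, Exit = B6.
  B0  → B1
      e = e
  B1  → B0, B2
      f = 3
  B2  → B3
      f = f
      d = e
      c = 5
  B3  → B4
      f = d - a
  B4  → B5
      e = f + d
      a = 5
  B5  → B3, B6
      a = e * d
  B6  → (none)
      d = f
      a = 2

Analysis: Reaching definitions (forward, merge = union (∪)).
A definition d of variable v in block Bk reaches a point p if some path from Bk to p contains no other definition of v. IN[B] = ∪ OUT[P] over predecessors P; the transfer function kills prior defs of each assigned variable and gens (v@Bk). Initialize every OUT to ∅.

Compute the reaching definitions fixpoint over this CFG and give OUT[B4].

Fixpoint table:
  B0:   IN={e@B0, f@B1}   OUT={e@B0, f@B1}
  B1:   IN={e@B0, f@B1}   OUT={e@B0, f@B1}
  B2:   IN={e@B0, f@B1}   OUT={c@B2, d@B2, e@B0, f@B2}
  B3:   IN={a@B5, c@B2, d@B2, e@B0, e@B4, f@B2, f@B3}   OUT={a@B5, c@B2, d@B2, e@B0, e@B4, f@B3}
  B4:   IN={a@B5, c@B2, d@B2, e@B0, e@B4, f@B3}   OUT={a@B4, c@B2, d@B2, e@B4, f@B3}
  B5:   IN={a@B4, c@B2, d@B2, e@B4, f@B3}   OUT={a@B5, c@B2, d@B2, e@B4, f@B3}
  B6:   IN={a@B5, c@B2, d@B2, e@B4, f@B3}   OUT={a@B6, c@B2, d@B6, e@B4, f@B3}

Merge at B4: IN[B4] = OUT[B3] = {a@B5, c@B2, d@B2, e@B0, e@B4, f@B3}
Applying B4's transfer function to that IN value gives OUT[B4] (row B4 above).

Answer: {a@B4, c@B2, d@B2, e@B4, f@B3}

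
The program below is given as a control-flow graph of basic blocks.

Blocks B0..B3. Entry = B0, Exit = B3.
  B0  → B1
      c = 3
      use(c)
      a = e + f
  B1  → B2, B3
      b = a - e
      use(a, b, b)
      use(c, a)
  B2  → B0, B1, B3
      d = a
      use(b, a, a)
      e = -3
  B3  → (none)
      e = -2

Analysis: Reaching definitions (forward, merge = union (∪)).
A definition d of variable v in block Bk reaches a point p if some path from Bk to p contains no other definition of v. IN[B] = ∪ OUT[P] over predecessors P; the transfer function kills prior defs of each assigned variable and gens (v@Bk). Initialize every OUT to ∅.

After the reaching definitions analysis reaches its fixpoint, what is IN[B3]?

Answer: {a@B0, b@B1, c@B0, d@B2, e@B2}

Derivation:
Per-block solution:
  B0: | IN={a@B0, b@B1, c@B0, d@B2, e@B2} | OUT={a@B0, b@B1, c@B0, d@B2, e@B2}
  B1: | IN={a@B0, b@B1, c@B0, d@B2, e@B2} | OUT={a@B0, b@B1, c@B0, d@B2, e@B2}
  B2: | IN={a@B0, b@B1, c@B0, d@B2, e@B2} | OUT={a@B0, b@B1, c@B0, d@B2, e@B2}
  B3: | IN={a@B0, b@B1, c@B0, d@B2, e@B2} | OUT={a@B0, b@B1, c@B0, d@B2, e@B3}

Merge at B3: IN[B3] = OUT[B1] ⊔ OUT[B2] = {a@B0, b@B1, c@B0, d@B2, e@B2}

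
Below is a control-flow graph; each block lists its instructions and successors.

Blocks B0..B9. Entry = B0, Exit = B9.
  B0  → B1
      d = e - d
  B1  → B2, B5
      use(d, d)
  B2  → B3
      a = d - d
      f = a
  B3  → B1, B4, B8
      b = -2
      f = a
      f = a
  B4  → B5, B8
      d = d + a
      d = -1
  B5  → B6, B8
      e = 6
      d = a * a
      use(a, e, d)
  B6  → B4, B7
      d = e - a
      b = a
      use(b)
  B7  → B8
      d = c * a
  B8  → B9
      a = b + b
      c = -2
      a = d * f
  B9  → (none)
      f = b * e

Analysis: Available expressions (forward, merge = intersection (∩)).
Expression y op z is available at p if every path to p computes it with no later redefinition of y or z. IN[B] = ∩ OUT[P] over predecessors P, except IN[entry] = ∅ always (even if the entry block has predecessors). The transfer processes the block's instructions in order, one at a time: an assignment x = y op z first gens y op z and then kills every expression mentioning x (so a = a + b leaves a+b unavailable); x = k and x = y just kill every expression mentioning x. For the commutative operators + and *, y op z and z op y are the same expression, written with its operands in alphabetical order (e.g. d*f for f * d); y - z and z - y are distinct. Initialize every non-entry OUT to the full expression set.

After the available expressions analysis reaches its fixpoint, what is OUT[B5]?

Answer: {a*a}

Trace:
Fixpoint table:
  B0: | IN={} | OUT={}
  B1: | IN={} | OUT={}
  B2: | IN={} | OUT={d-d}
  B3: | IN={d-d} | OUT={d-d}
  B4: | IN={} | OUT={}
  B5: | IN={} | OUT={a*a}
  B6: | IN={a*a} | OUT={a*a, e-a}
  B7: | IN={a*a, e-a} | OUT={a*a, a*c, e-a}
  B8: | IN={} | OUT={b+b, d*f}
  B9: | IN={b+b, d*f} | OUT={b*e, b+b}

Merge at B5: IN[B5] = OUT[B1] ∩ OUT[B4] = {}
Applying B5's transfer function to that IN value gives OUT[B5] (row B5 above).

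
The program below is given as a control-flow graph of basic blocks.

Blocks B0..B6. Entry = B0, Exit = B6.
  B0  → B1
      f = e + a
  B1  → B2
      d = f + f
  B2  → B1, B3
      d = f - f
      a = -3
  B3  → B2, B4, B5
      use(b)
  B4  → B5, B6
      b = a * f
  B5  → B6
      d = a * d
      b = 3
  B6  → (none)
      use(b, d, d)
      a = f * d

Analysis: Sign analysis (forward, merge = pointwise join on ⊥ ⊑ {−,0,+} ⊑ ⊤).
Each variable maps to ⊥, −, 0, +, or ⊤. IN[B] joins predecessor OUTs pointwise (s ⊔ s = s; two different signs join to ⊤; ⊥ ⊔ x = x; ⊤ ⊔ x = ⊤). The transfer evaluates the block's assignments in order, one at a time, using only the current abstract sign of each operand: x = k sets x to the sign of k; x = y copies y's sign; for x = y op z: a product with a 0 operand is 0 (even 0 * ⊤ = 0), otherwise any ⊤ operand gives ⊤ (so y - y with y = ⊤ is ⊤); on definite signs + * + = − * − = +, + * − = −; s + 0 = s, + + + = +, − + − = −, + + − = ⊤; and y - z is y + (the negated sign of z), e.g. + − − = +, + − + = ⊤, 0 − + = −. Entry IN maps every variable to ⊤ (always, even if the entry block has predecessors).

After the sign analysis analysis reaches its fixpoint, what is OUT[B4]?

Converged values:
  B0: | IN=(all ⊤) | OUT=(all ⊤)
  B1: | IN=(all ⊤) | OUT=(all ⊤)
  B2: | IN=(all ⊤) | OUT={a:-; rest ⊤}
  B3: | IN={a:-; rest ⊤} | OUT={a:-; rest ⊤}
  B4: | IN={a:-; rest ⊤} | OUT={a:-; rest ⊤}
  B5: | IN={a:-; rest ⊤} | OUT={a:-, b:+; rest ⊤}
  B6: | IN={a:-; rest ⊤} | OUT=(all ⊤)

Merge at B4: IN[B4] = OUT[B3] = {a: -, b: ⊤, c: ⊤, d: ⊤, e: ⊤, f: ⊤}
Applying B4's transfer function to that IN value gives OUT[B4] (row B4 above).

Answer: {a: -, b: ⊤, c: ⊤, d: ⊤, e: ⊤, f: ⊤}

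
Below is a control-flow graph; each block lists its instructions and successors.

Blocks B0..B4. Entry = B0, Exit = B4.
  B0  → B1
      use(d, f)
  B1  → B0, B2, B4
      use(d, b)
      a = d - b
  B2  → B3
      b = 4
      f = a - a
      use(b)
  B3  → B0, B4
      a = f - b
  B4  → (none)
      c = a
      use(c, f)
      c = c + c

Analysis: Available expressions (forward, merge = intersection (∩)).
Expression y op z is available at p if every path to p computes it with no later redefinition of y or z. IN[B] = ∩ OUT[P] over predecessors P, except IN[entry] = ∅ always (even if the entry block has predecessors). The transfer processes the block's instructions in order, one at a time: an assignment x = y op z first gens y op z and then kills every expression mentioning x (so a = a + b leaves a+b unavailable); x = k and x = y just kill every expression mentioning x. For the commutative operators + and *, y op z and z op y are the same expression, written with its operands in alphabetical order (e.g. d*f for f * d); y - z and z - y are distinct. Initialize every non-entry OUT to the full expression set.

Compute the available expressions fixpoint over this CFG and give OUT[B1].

Converged values:
  B0:  IN={}  OUT={}
  B1:  IN={}  OUT={d-b}
  B2:  IN={d-b}  OUT={a-a}
  B3:  IN={a-a}  OUT={f-b}
  B4:  IN={}  OUT={}

Merge at B1: IN[B1] = OUT[B0] = {}
Applying B1's transfer function to that IN value gives OUT[B1] (row B1 above).

Answer: {d-b}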